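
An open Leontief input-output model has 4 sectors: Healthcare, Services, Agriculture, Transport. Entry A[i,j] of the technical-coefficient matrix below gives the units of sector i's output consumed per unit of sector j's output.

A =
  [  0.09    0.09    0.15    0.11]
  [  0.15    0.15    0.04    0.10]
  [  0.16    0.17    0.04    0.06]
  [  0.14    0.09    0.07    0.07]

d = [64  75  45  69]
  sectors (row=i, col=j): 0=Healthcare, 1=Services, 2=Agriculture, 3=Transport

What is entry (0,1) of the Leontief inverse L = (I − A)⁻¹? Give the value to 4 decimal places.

L[0,1] = 0.1861

Form M = I − A:
  [  0.91   -0.09   -0.15   -0.11]
  [ -0.15    0.85   -0.04   -0.10]
  [ -0.16   -0.17    0.96   -0.06]
  [ -0.14   -0.09   -0.07    0.93]
Leontief inverse L = M⁻¹:
  [  1.1928    0.1861    0.2068    0.1744]
  [  0.2488    1.2414    0.1030    0.1696]
  [  0.2568    0.2613    1.1021    0.1296]
  [  0.2230    0.1678    0.1241    1.1277]
Total output x = L · d:
  x_0 = 1.1928·64 + 0.1861·75 + 0.2068·45 + 0.1744·69 = 111.6434
  x_1 = 0.2488·64 + 1.2414·75 + 0.1030·45 + 0.1696·69 = 125.3581
  x_2 = 0.2568·64 + 0.2613·75 + 1.1021·45 + 0.1296·69 = 94.5717
  x_3 = 0.2230·64 + 0.1678·75 + 0.1241·45 + 1.1277·69 = 110.2498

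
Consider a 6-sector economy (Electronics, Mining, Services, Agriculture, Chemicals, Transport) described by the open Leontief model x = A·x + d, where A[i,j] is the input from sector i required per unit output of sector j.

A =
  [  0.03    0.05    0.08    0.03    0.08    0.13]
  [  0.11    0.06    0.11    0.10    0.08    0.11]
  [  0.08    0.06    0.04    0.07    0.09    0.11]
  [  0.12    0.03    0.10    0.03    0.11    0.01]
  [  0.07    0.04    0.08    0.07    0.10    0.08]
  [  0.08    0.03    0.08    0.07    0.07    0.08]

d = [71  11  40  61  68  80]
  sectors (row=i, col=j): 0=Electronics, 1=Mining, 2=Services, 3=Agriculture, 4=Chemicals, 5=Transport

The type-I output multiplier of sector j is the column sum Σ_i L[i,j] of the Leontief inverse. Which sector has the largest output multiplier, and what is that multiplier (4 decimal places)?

Form M = I − A:
  [  0.97   -0.05   -0.08   -0.03   -0.08   -0.13]
  [ -0.11    0.94   -0.11   -0.10   -0.08   -0.11]
  [ -0.08   -0.06    0.96   -0.07   -0.09   -0.11]
  [ -0.12   -0.03   -0.10    0.97   -0.11   -0.01]
  [ -0.07   -0.04   -0.08   -0.07    0.90   -0.08]
  [ -0.08   -0.03   -0.08   -0.07   -0.07    0.92]
Leontief inverse L = M⁻¹:
  [  1.0868    0.0811    0.1356    0.0759    0.1416    0.1926]
  [  0.1892    1.1046    0.1896    0.1599    0.1689    0.1979]
  [  0.1428    0.0944    1.1049    0.1183    0.1599    0.1788]
  [  0.1713    0.0630    0.1540    1.0719    0.1732    0.0769]
  [  0.1310    0.0742    0.1413    0.1169    1.1692    0.1472]
  [  0.1361    0.0617    0.1365    0.1126    0.1339    1.1428]
Total output x = L · d:
  x_0 = 1.0868·71 + 0.0811·11 + 0.1356·40 + 0.0759·61 + 0.1416·68 + 0.1926·80 = 113.1470
  x_1 = 0.1892·71 + 1.1046·11 + 0.1896·40 + 0.1599·61 + 0.1689·68 + 0.1979·80 = 70.2329
  x_2 = 0.1428·71 + 0.0944·11 + 1.1049·40 + 0.1183·61 + 0.1599·68 + 0.1788·80 = 87.7670
  x_3 = 0.1713·71 + 0.0630·11 + 0.1540·40 + 1.0719·61 + 0.1732·68 + 0.0769·80 = 102.3236
  x_4 = 0.1310·71 + 0.0742·11 + 0.1413·40 + 0.1169·61 + 1.1692·68 + 0.1472·80 = 114.1877
  x_5 = 0.1361·71 + 0.0617·11 + 0.1365·40 + 0.1126·61 + 0.1339·68 + 1.1428·80 = 123.1912
Output multipliers (column sums of L):
  Electronics: 1.8572
  Mining: 1.4789
  Services: 1.8619
  Agriculture: 1.6554
  Chemicals: 1.9468
  Transport: 1.9361

Chemicals (1.9468)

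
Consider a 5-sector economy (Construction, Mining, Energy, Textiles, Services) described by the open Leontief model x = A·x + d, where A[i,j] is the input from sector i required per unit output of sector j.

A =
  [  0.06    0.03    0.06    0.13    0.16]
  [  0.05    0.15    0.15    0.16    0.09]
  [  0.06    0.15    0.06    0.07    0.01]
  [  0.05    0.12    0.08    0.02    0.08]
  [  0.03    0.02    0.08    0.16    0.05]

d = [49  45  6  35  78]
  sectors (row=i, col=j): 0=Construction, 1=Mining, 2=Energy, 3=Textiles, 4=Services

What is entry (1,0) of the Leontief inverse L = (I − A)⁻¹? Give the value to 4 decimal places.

L[1,0] = 0.1020

Form M = I − A:
  [  0.94   -0.03   -0.06   -0.13   -0.16]
  [ -0.05    0.85   -0.15   -0.16   -0.09]
  [ -0.06   -0.15    0.94   -0.07   -0.01]
  [ -0.05   -0.12   -0.08    0.98   -0.08]
  [ -0.03   -0.02   -0.08   -0.16    0.95]
Leontief inverse L = M⁻¹:
  [  1.0940    0.0935    0.1201    0.2035    0.2115]
  [  0.1020    1.2643    0.2445    0.2638    0.1617]
  [  0.0927    0.2223    1.1221    0.1386    0.0602]
  [  0.0806    0.1842    0.1380    1.0913    0.1244]
  [  0.0581    0.0793    0.1267    0.2075    1.0887]
Total output x = L · d:
  x_0 = 1.0940·49 + 0.0935·45 + 0.1201·6 + 0.2035·35 + 0.2115·78 = 82.1578
  x_1 = 0.1020·49 + 1.2643·45 + 0.2445·6 + 0.2638·35 + 0.1617·78 = 85.2093
  x_2 = 0.0927·49 + 0.2223·45 + 1.1221·6 + 0.1386·35 + 0.0602·78 = 30.8214
  x_3 = 0.0806·49 + 0.1842·45 + 0.1380·6 + 1.0913·35 + 0.1244·78 = 60.9666
  x_4 = 0.0581·49 + 0.0793·45 + 0.1267·6 + 0.2075·35 + 1.0887·78 = 99.3571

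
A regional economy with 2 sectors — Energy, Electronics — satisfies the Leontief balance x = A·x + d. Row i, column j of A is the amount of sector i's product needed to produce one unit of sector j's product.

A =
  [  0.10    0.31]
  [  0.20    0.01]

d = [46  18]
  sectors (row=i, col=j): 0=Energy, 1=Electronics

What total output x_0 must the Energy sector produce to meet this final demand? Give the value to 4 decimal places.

61.6647

Form M = I − A:
  [  0.90   -0.31]
  [ -0.20    0.99]
Leontief inverse L = M⁻¹:
  [  1.1942    0.3739]
  [  0.2413    1.0856]
Total output x = L · d:
  x_0 = 1.1942·46 + 0.3739·18 = 61.6647
  x_1 = 0.2413·46 + 1.0856·18 = 30.6393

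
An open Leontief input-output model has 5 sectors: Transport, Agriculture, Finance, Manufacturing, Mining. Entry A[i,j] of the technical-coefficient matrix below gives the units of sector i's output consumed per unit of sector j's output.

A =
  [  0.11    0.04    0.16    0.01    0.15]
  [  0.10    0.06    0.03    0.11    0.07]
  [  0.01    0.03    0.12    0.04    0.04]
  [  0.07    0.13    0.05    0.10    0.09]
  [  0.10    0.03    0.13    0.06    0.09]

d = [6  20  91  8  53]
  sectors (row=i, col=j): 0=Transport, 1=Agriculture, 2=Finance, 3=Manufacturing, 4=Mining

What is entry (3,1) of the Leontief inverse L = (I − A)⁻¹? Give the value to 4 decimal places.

L[3,1] = 0.1730

Form M = I − A:
  [  0.89   -0.04   -0.16   -0.01   -0.15]
  [ -0.10    0.94   -0.03   -0.11   -0.07]
  [ -0.01   -0.03    0.88   -0.04   -0.04]
  [ -0.07   -0.13   -0.05    0.90   -0.09]
  [ -0.10   -0.03   -0.13   -0.06    0.91]
Leontief inverse L = M⁻¹:
  [  1.1619    0.0706    0.2477    0.0467    0.2125]
  [  0.1504    1.0978    0.0921    0.1485    0.1280]
  [  0.0308    0.0489    1.1569    0.0621    0.0658]
  [  0.1284    0.1730    0.1172    1.1491    0.1533]
  [  0.1455    0.0623    0.2033    0.0947    1.1460]
Total output x = L · d:
  x_0 = 1.1619·6 + 0.0706·20 + 0.2477·91 + 0.0467·8 + 0.2125·53 = 42.5563
  x_1 = 0.1504·6 + 1.0978·20 + 0.0921·91 + 0.1485·8 + 0.1280·53 = 39.2117
  x_2 = 0.0308·6 + 0.0489·20 + 1.1569·91 + 0.0621·8 + 0.0658·53 = 110.4257
  x_3 = 0.1284·6 + 0.1730·20 + 0.1172·91 + 1.1491·8 + 0.1533·53 = 32.2085
  x_4 = 0.1455·6 + 0.0623·20 + 0.2033·91 + 0.0947·8 + 1.1460·53 = 82.1097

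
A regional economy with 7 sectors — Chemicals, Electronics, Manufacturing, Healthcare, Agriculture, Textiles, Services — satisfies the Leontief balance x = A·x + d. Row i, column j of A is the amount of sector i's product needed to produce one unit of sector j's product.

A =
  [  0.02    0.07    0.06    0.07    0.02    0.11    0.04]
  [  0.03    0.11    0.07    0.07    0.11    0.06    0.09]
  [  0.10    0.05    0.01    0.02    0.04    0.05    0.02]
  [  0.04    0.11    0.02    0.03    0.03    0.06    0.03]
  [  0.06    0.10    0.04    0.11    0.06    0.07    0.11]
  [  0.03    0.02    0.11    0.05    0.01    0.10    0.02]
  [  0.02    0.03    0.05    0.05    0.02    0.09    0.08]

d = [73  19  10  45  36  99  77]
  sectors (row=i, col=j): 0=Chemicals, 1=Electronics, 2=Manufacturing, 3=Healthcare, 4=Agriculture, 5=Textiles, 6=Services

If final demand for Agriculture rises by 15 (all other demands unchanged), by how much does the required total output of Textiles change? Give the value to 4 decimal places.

Form M = I − A:
  [  0.98   -0.07   -0.06   -0.07   -0.02   -0.11   -0.04]
  [ -0.03    0.89   -0.07   -0.07   -0.11   -0.06   -0.09]
  [ -0.10   -0.05    0.99   -0.02   -0.04   -0.05   -0.02]
  [ -0.04   -0.11   -0.02    0.97   -0.03   -0.06   -0.03]
  [ -0.06   -0.10   -0.04   -0.11    0.94   -0.07   -0.11]
  [ -0.03   -0.02   -0.11   -0.05   -0.01    0.90   -0.02]
  [ -0.02   -0.03   -0.05   -0.05   -0.02   -0.09    0.92]
Leontief inverse L = M⁻¹:
  [  1.0469    0.1115    0.0964    0.1026    0.0459    0.1582    0.0708]
  [  0.0693    1.1759    0.1176    0.1237    0.1525    0.1281    0.1456]
  [  0.1180    0.0842    1.0391    0.0499    0.0601    0.0904    0.0467]
  [  0.0612    0.1499    0.0525    1.0622    0.0574    0.1019    0.0622]
  [  0.0955    0.1645    0.0888    0.1608    1.0989    0.1399    0.1619]
  [  0.0563    0.0517    0.1385    0.0748    0.0285    1.1404    0.0412]
  [  0.0423    0.0621    0.0807    0.0775    0.0390    0.1327    1.1067]
Total output x = L · d:
  x_0 = 1.0469·73 + 0.1115·19 + 0.0964·10 + 0.1026·45 + 0.0459·36 + 0.1582·99 + 0.0708·77 = 106.8978
  x_1 = 0.0693·73 + 1.1759·19 + 0.1176·10 + 0.1237·45 + 0.1525·36 + 0.1281·99 + 0.1456·77 = 63.5216
  x_2 = 0.1180·73 + 0.0842·19 + 1.0391·10 + 0.0499·45 + 0.0601·36 + 0.0904·99 + 0.0467·77 = 37.5707
  x_3 = 0.0612·73 + 0.1499·19 + 0.0525·10 + 1.0622·45 + 0.0574·36 + 0.1019·99 + 0.0622·77 = 72.5813
  x_4 = 0.0955·73 + 0.1645·19 + 0.0888·10 + 0.1608·45 + 1.0989·36 + 0.1399·99 + 0.1619·77 = 84.1003
  x_5 = 0.0563·73 + 0.0517·19 + 0.1385·10 + 0.0748·45 + 0.0285·36 + 1.1404·99 + 0.0412·77 = 126.9408
  x_6 = 0.0423·73 + 0.0621·19 + 0.0807·10 + 0.0775·45 + 0.0390·36 + 0.1327·99 + 1.1067·77 = 108.3238
Δx_5 = L[5,4] · Δd_4 = 0.0285 · 15 = 0.4280

0.4280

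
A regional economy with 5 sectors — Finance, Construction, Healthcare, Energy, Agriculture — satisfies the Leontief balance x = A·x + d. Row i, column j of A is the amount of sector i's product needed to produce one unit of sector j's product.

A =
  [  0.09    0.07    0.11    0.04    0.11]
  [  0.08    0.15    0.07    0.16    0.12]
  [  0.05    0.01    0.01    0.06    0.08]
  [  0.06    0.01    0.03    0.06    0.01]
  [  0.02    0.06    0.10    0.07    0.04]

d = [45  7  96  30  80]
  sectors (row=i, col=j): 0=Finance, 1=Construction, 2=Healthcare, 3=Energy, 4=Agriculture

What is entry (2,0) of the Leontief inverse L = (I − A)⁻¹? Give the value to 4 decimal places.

L[2,0] = 0.0664

Form M = I − A:
  [  0.91   -0.07   -0.11   -0.04   -0.11]
  [ -0.08    0.85   -0.07   -0.16   -0.12]
  [ -0.05   -0.01    0.99   -0.06   -0.08]
  [ -0.06   -0.01   -0.03    0.94   -0.01]
  [ -0.02   -0.06   -0.10   -0.07    0.96]
Leontief inverse L = M⁻¹:
  [  1.1257    0.1065    0.1510    0.0873    0.1558]
  [  0.1319    1.2041    0.1248    0.2318    0.1785]
  [  0.0664    0.0254    1.0316    0.0803    0.0976]
  [  0.0758    0.0213    0.0452    1.0755    0.0263]
  [  0.0441    0.0817    0.1217    0.1031    1.0681]
Total output x = L · d:
  x_0 = 1.1257·45 + 0.1065·7 + 0.1510·96 + 0.0873·30 + 0.1558·80 = 80.9812
  x_1 = 0.1319·45 + 1.2041·7 + 0.1248·96 + 0.2318·30 + 0.1785·80 = 47.5820
  x_2 = 0.0664·45 + 0.0254·7 + 1.0316·96 + 0.0803·30 + 0.0976·80 = 112.4081
  x_3 = 0.0758·45 + 0.0213·7 + 0.0452·96 + 1.0755·30 + 0.0263·80 = 42.2711
  x_4 = 0.0441·45 + 0.0817·7 + 0.1217·96 + 0.1031·30 + 1.0681·80 = 102.7858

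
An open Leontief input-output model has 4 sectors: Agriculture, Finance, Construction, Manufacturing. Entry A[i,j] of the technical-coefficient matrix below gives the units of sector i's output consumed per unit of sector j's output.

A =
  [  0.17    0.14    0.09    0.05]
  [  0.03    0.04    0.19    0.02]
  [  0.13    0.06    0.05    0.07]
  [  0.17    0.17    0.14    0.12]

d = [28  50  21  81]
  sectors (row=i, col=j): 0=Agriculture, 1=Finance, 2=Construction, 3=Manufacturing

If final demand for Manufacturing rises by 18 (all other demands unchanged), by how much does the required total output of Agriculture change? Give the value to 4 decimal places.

Form M = I − A:
  [  0.83   -0.14   -0.09   -0.05]
  [ -0.03    0.96   -0.19   -0.02]
  [ -0.13   -0.06    0.95   -0.07]
  [ -0.17   -0.17   -0.14    0.88]
Leontief inverse L = M⁻¹:
  [  1.2582    0.2104    0.1746    0.0902]
  [  0.0848    1.0769    0.2304    0.0476]
  [  0.1990    0.1165    1.1098    0.1022]
  [  0.2911    0.2672    0.2548    1.1792]
Total output x = L · d:
  x_0 = 1.2582·28 + 0.2104·50 + 0.1746·21 + 0.0902·81 = 56.7173
  x_1 = 0.0848·28 + 1.0769·50 + 0.2304·21 + 0.0476·81 = 64.9126
  x_2 = 0.1990·28 + 0.1165·50 + 1.1098·21 + 0.1022·81 = 42.9838
  x_3 = 0.2911·28 + 0.2672·50 + 0.2548·21 + 1.1792·81 = 122.3805
Δx_0 = L[0,3] · Δd_3 = 0.0902 · 18 = 1.6228

1.6228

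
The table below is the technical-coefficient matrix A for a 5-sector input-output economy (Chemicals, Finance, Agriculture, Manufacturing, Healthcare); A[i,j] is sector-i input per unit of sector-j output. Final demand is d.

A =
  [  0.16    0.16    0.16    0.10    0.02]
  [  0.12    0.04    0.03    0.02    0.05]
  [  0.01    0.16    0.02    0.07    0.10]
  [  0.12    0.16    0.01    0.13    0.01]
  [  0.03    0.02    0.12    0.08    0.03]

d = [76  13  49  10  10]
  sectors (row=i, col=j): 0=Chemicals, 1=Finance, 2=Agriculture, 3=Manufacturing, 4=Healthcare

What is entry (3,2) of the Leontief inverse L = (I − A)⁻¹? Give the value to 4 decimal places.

Form M = I − A:
  [  0.84   -0.16   -0.16   -0.10   -0.02]
  [ -0.12    0.96   -0.03   -0.02   -0.05]
  [ -0.01   -0.16    0.98   -0.07   -0.10]
  [ -0.12   -0.16   -0.01    0.87   -0.01]
  [ -0.03   -0.02   -0.12   -0.08    0.97]
Leontief inverse L = M⁻¹:
  [  1.2602    0.2779    0.2240    0.1753    0.0652]
  [  0.1672    1.0919    0.0696    0.0561    0.0675]
  [  0.0617    0.2062    1.0528    0.1077    0.1215]
  [  0.2061    0.2424    0.0574    1.1865    0.0349]
  [  0.0671    0.0766    0.1433    0.1178    1.0523]
Total output x = L · d:
  x_0 = 1.2602·76 + 0.2779·13 + 0.2240·49 + 0.1753·10 + 0.0652·10 = 112.7721
  x_1 = 0.1672·76 + 1.0919·13 + 0.0696·49 + 0.0561·10 + 0.0675·10 = 31.5498
  x_2 = 0.0617·76 + 0.2062·13 + 1.0528·49 + 0.1077·10 + 0.1215·10 = 61.2512
  x_3 = 0.2061·76 + 0.2424·13 + 0.0574·49 + 1.1865·10 + 0.0349·10 = 33.8406
  x_4 = 0.0671·76 + 0.0766·13 + 0.1433·49 + 0.1178·10 + 1.0523·10 = 24.8160

L[3,2] = 0.0574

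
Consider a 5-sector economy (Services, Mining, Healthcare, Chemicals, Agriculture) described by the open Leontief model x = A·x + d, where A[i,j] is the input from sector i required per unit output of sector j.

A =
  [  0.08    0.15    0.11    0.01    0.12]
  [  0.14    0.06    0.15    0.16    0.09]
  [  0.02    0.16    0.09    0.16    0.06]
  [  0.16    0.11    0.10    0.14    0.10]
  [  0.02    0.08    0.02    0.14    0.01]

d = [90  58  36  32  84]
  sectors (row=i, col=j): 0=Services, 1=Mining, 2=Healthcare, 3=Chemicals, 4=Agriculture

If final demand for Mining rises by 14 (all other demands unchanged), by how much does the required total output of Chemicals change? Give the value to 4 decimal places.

Form M = I − A:
  [  0.92   -0.15   -0.11   -0.01   -0.12]
  [ -0.14    0.94   -0.15   -0.16   -0.09]
  [ -0.02   -0.16    0.91   -0.16   -0.06]
  [ -0.16   -0.11   -0.10    0.86   -0.10]
  [ -0.02   -0.08   -0.02   -0.14    0.99]
Leontief inverse L = M⁻¹:
  [  1.1554    0.2491    0.1988    0.1273    0.1876]
  [  0.2455    1.1997    0.2651    0.3056    0.1858]
  [  0.1216    0.2694    1.1937    0.2967    0.1415]
  [  0.2703    0.2477    0.2191    1.2851    0.1984]
  [  0.0839    0.1424    0.0805    0.2150    1.0598]
Total output x = L · d:
  x_0 = 1.1554·90 + 0.2491·58 + 0.1988·36 + 0.1273·32 + 0.1876·84 = 145.4233
  x_1 = 0.2455·90 + 1.1997·58 + 0.2651·36 + 0.3056·32 + 0.1858·84 = 126.6063
  x_2 = 0.1216·90 + 0.2694·58 + 1.1937·36 + 0.2967·32 + 0.1415·84 = 90.9225
  x_3 = 0.2703·90 + 0.2477·58 + 0.2191·36 + 1.2851·32 + 0.1984·84 = 104.3579
  x_4 = 0.0839·90 + 0.1424·58 + 0.0805·36 + 0.2150·32 + 1.0598·84 = 114.6116
Δx_3 = L[3,1] · Δd_1 = 0.2477 · 14 = 3.4674

3.4674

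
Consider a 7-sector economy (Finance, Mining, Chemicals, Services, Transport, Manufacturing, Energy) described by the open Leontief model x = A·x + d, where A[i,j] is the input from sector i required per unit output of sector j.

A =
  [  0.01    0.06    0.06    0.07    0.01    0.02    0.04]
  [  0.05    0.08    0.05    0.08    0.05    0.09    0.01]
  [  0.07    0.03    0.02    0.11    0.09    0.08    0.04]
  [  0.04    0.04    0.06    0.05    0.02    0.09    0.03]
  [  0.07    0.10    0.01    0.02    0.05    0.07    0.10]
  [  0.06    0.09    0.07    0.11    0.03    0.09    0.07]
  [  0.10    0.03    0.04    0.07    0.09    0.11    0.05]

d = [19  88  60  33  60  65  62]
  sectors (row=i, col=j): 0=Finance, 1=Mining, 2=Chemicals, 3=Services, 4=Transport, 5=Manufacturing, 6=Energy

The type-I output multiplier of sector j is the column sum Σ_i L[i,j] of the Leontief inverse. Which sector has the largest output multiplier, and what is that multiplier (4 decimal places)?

Form M = I − A:
  [  0.99   -0.06   -0.06   -0.07   -0.01   -0.02   -0.04]
  [ -0.05    0.92   -0.05   -0.08   -0.05   -0.09   -0.01]
  [ -0.07   -0.03    0.98   -0.11   -0.09   -0.08   -0.04]
  [ -0.04   -0.04   -0.06    0.95   -0.02   -0.09   -0.03]
  [ -0.07   -0.10   -0.01   -0.02    0.95   -0.07   -0.10]
  [ -0.06   -0.09   -0.07   -0.11   -0.03    0.91   -0.07]
  [ -0.10   -0.03   -0.04   -0.07   -0.09   -0.11    0.95]
Leontief inverse L = M⁻¹:
  [  1.0362    0.0860    0.0812    0.1048    0.0328    0.0584    0.0590]
  [  0.0868    1.1253    0.0837    0.1324    0.0794    0.1449    0.0422]
  [  0.1097    0.0776    1.0552    0.1610    0.1203    0.1374    0.0777]
  [  0.0714    0.0752    0.0877    1.0952    0.0457    0.1354    0.0569]
  [  0.1114    0.1466    0.0444    0.0732    1.0840    0.1277    0.1339]
  [  0.1088    0.1433    0.1130    0.1772    0.0702    1.1615    0.1094]
  [  0.1449    0.0839    0.0794    0.1301    0.1252    0.1731    1.0930]
Total output x = L · d:
  x_0 = 1.0362·19 + 0.0860·88 + 0.0812·60 + 0.1048·33 + 0.0328·60 + 0.0584·65 + 0.0590·62 = 45.0065
  x_1 = 0.0868·19 + 1.1253·88 + 0.0837·60 + 0.1324·33 + 0.0794·60 + 0.1449·65 + 0.0422·62 = 126.8673
  x_2 = 0.1097·19 + 0.0776·88 + 1.0552·60 + 0.1610·33 + 0.1203·60 + 0.1374·65 + 0.0777·62 = 98.5056
  x_3 = 0.0714·19 + 0.0752·88 + 0.0877·60 + 1.0952·33 + 0.0457·60 + 0.1354·65 + 0.0569·62 = 64.4562
  x_4 = 0.1114·19 + 0.1466·88 + 0.0444·60 + 0.0732·33 + 1.0840·60 + 0.1277·65 + 0.1339·62 = 101.7359
  x_5 = 0.1088·19 + 0.1433·88 + 0.1130·60 + 0.1772·33 + 0.0702·60 + 1.1615·65 + 0.1094·62 = 113.7983
  x_6 = 0.1449·19 + 0.0839·88 + 0.0794·60 + 0.1301·33 + 0.1252·60 + 0.1731·65 + 1.0930·62 = 105.7188
Output multipliers (column sums of L):
  Finance: 1.6692
  Mining: 1.7379
  Chemicals: 1.5445
  Services: 1.8739
  Transport: 1.5576
  Manufacturing: 1.9384
  Energy: 1.5722

Manufacturing (1.9384)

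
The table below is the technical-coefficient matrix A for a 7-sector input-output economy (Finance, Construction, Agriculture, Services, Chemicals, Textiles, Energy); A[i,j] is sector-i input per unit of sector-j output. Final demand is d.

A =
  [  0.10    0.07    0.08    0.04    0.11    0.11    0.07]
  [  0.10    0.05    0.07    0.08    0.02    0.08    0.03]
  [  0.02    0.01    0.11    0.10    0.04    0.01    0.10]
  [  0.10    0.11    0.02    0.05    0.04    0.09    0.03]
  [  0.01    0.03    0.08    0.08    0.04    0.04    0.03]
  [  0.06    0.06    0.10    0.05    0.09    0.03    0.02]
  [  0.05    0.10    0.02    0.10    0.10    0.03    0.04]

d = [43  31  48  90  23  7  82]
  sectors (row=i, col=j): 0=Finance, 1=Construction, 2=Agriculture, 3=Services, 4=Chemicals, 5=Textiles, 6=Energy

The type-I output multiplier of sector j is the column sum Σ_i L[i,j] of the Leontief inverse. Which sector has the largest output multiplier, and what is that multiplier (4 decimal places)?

Form M = I − A:
  [  0.90   -0.07   -0.08   -0.04   -0.11   -0.11   -0.07]
  [ -0.10    0.95   -0.07   -0.08   -0.02   -0.08   -0.03]
  [ -0.02   -0.01    0.89   -0.10   -0.04   -0.01   -0.10]
  [ -0.10   -0.11   -0.02    0.95   -0.04   -0.09   -0.03]
  [ -0.01   -0.03   -0.08   -0.08    0.96   -0.04   -0.03]
  [ -0.06   -0.06   -0.10   -0.05   -0.09    0.97   -0.02]
  [ -0.05   -0.10   -0.02   -0.10   -0.10   -0.03    0.96]
Leontief inverse L = M⁻¹:
  [  1.1606    0.1283    0.1538    0.1115    0.1744    0.1649    0.1170]
  [  0.1523    1.0977    0.1250    0.1316    0.0699    0.1263    0.0674]
  [  0.0597    0.0535    1.1518    0.1515    0.0804    0.0446    0.1342]
  [  0.1556    0.1583    0.0764    1.1023    0.0900    0.1395    0.0644]
  [  0.0422    0.0620    0.1164    0.1188    1.0698    0.0680    0.0557]
  [  0.1014    0.0983    0.1522    0.1017    0.1302    1.0686    0.0558]
  [  0.1013    0.1482    0.0699    0.1530    0.1429    0.0777    1.0718]
Total output x = L · d:
  x_0 = 1.1606·43 + 0.1283·31 + 0.1538·48 + 0.1115·90 + 0.1744·23 + 0.1649·7 + 0.1170·82 = 86.0633
  x_1 = 0.1523·43 + 1.0977·31 + 0.1250·48 + 0.1316·90 + 0.0699·23 + 0.1263·7 + 0.0674·82 = 66.4348
  x_2 = 0.0597·43 + 0.0535·31 + 1.1518·48 + 0.1515·90 + 0.0804·23 + 0.0446·7 + 0.1342·82 = 86.3161
  x_3 = 0.1556·43 + 0.1583·31 + 0.0764·48 + 1.1023·90 + 0.0900·23 + 0.1395·7 + 0.0644·82 = 122.8033
  x_4 = 0.0422·43 + 0.0620·31 + 0.1164·48 + 0.1188·90 + 1.0698·23 + 0.0680·7 + 0.0557·82 = 49.6602
  x_5 = 0.1014·43 + 0.0983·31 + 0.1522·48 + 0.1017·90 + 0.1302·23 + 1.0686·7 + 0.0558·82 = 38.9145
  x_6 = 0.1013·43 + 0.1482·31 + 0.0699·48 + 0.1530·90 + 0.1429·23 + 0.0777·7 + 1.0718·82 = 117.7987
Output multipliers (column sums of L):
  Finance: 1.7732
  Construction: 1.7464
  Agriculture: 1.8454
  Services: 1.8704
  Chemicals: 1.7576
  Textiles: 1.6895
  Energy: 1.5663

Services (1.8704)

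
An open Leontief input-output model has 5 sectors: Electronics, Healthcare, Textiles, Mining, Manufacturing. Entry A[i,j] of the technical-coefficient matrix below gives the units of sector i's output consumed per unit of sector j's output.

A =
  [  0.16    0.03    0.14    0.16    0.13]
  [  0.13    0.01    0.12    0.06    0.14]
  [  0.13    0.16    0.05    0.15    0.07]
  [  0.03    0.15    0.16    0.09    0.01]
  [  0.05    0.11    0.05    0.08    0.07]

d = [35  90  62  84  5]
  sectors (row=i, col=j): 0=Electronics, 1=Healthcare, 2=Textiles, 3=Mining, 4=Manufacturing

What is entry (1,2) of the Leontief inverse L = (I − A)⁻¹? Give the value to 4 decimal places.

Form M = I − A:
  [  0.84   -0.03   -0.14   -0.16   -0.13]
  [ -0.13    0.99   -0.12   -0.06   -0.14]
  [ -0.13   -0.16    0.95   -0.15   -0.07]
  [ -0.03   -0.15   -0.16    0.91   -0.01]
  [ -0.05   -0.11   -0.05   -0.08    0.93]
Leontief inverse L = M⁻¹:
  [  1.2801    0.1529    0.2703    0.2995    0.2255]
  [  0.2214    1.0996    0.2106    0.1650    0.2141]
  [  0.2405    0.2556    1.1739    0.2670    0.1633]
  [  0.1223    0.2331    0.2514    1.1846    0.0838]
  [  0.1185    0.1721    0.1242    0.1519    1.1287]
Total output x = L · d:
  x_0 = 1.2801·35 + 0.1529·90 + 0.2703·62 + 0.2995·84 + 0.2255·5 = 101.6107
  x_1 = 0.2214·35 + 1.0996·90 + 0.2106·62 + 0.1650·84 + 0.2141·5 = 134.6995
  x_2 = 0.2405·35 + 0.2556·90 + 1.1739·62 + 0.2670·84 + 0.1633·5 = 127.4510
  x_3 = 0.1223·35 + 0.2331·90 + 0.2514·62 + 1.1846·84 + 0.0838·5 = 140.7722
  x_4 = 0.1185·35 + 0.1721·90 + 0.1242·62 + 0.1519·84 + 1.1287·5 = 45.7331

L[1,2] = 0.2106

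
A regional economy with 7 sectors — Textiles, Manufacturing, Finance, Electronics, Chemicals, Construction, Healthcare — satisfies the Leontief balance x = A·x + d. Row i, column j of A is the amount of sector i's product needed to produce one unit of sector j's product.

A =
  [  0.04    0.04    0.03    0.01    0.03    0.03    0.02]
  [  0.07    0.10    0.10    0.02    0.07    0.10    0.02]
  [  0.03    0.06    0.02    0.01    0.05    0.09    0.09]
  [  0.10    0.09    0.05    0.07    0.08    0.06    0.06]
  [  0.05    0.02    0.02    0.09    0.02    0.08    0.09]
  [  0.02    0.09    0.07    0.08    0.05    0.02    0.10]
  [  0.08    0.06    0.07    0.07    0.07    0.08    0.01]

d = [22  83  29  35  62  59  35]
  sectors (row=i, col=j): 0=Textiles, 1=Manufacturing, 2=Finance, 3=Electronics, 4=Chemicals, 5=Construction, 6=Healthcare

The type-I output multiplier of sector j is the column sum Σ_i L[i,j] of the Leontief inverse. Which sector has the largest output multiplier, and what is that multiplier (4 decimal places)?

Form M = I − A:
  [  0.96   -0.04   -0.03   -0.01   -0.03   -0.03   -0.02]
  [ -0.07    0.90   -0.10   -0.02   -0.07   -0.10   -0.02]
  [ -0.03   -0.06    0.98   -0.01   -0.05   -0.09   -0.09]
  [ -0.10   -0.09   -0.05    0.93   -0.08   -0.06   -0.06]
  [ -0.05   -0.02   -0.02   -0.09    0.98   -0.08   -0.09]
  [ -0.02   -0.09   -0.07   -0.08   -0.05    0.98   -0.10]
  [ -0.08   -0.06   -0.07   -0.07   -0.07   -0.08    0.99]
Leontief inverse L = M⁻¹:
  [  1.0569    0.0613    0.0472    0.0250    0.0465    0.0514    0.0378]
  [  0.1089    1.1531    0.1418    0.0563    0.1101    0.1519    0.0671]
  [  0.0617    0.1000    1.0542    0.0422    0.0815    0.1281    0.1220]
  [  0.1468    0.1450    0.0941    1.1107    0.1236    0.1146    0.1046]
  [  0.0870    0.0634    0.0543    0.1244    1.0554    0.1180    0.1234]
  [  0.0644    0.1404    0.1106    0.1164    0.0917    1.0727    0.1379]
  [  0.1181    0.1080    0.1064    0.1052    0.1070    0.1255    1.0531]
Total output x = L · d:
  x_0 = 1.0569·22 + 0.0613·83 + 0.0472·29 + 0.0250·35 + 0.0465·62 + 0.0514·59 + 0.0378·35 = 37.8167
  x_1 = 0.1089·22 + 1.1531·83 + 0.1418·29 + 0.0563·35 + 0.1101·62 + 0.1519·59 + 0.0671·35 = 122.3254
  x_2 = 0.0617·22 + 0.1000·83 + 1.0542·29 + 0.0422·35 + 0.0815·62 + 0.1281·59 + 0.1220·35 = 58.5908
  x_3 = 0.1468·22 + 0.1450·83 + 0.0941·29 + 1.1107·35 + 0.1236·62 + 0.1146·59 + 0.1046·35 = 74.9557
  x_4 = 0.0870·22 + 0.0634·83 + 0.0543·29 + 0.1244·35 + 1.0554·62 + 0.1180·59 + 0.1234·35 = 89.8145
  x_5 = 0.0644·22 + 0.1404·83 + 0.1106·29 + 0.1164·35 + 0.0917·62 + 1.0727·59 + 0.1379·35 = 94.1599
  x_6 = 0.1181·22 + 0.1080·83 + 0.1064·29 + 0.1052·35 + 0.1070·62 + 0.1255·59 + 1.0531·35 = 69.2252
Output multipliers (column sums of L):
  Textiles: 1.6437
  Manufacturing: 1.7713
  Finance: 1.6085
  Electronics: 1.5802
  Chemicals: 1.6158
  Construction: 1.7622
  Healthcare: 1.6460

Manufacturing (1.7713)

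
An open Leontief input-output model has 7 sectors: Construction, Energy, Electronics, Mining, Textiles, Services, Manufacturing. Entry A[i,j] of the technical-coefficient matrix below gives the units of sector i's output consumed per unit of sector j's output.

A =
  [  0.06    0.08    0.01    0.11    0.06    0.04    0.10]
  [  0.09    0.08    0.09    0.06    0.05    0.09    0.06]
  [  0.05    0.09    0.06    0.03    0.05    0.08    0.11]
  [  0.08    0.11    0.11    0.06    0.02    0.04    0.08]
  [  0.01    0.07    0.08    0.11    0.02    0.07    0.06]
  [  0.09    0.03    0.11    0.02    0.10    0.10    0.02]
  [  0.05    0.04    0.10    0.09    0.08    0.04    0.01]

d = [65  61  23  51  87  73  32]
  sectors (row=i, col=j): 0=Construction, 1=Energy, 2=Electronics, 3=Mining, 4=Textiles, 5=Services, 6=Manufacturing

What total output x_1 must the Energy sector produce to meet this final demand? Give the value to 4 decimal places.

Form M = I − A:
  [  0.94   -0.08   -0.01   -0.11   -0.06   -0.04   -0.10]
  [ -0.09    0.92   -0.09   -0.06   -0.05   -0.09   -0.06]
  [ -0.05   -0.09    0.94   -0.03   -0.05   -0.08   -0.11]
  [ -0.08   -0.11   -0.11    0.94   -0.02   -0.04   -0.08]
  [ -0.01   -0.07   -0.08   -0.11    0.98   -0.07   -0.06]
  [ -0.09   -0.03   -0.11   -0.02   -0.10    0.90   -0.02]
  [ -0.05   -0.04   -0.10   -0.09   -0.08   -0.04    0.99]
Leontief inverse L = M⁻¹:
  [  1.1146    0.1431    0.0817    0.1711    0.1052    0.0937    0.1524]
  [  0.1520    1.1497    0.1664    0.1239    0.1049    0.1556    0.1230]
  [  0.1050    0.1496    1.1317    0.0882    0.1010    0.1392    0.1615]
  [  0.1405    0.1793    0.1832    1.1218    0.0721    0.1023    0.1425]
  [  0.0626    0.1285    0.1481    0.1579    1.0632    0.1234    0.1103]
  [  0.1416    0.0914    0.1761    0.0776    0.1487    1.1607    0.0781]
  [  0.0966    0.0992    0.1609    0.1404    0.1182    0.0912    1.0641]
Total output x = L · d:
  x_0 = 1.1146·65 + 0.1431·61 + 0.0817·23 + 0.1711·51 + 0.1052·87 + 0.0937·73 + 0.1524·32 = 112.6492
  x_1 = 0.1520·65 + 1.1497·61 + 0.1664·23 + 0.1239·51 + 0.1049·87 + 0.1556·73 + 0.1230·32 = 114.5828
  x_2 = 0.1050·65 + 0.1496·61 + 1.1317·23 + 0.0882·51 + 0.1010·87 + 0.1392·73 + 0.1615·32 = 70.5911
  x_3 = 0.1405·65 + 0.1793·61 + 0.1832·23 + 1.1218·51 + 0.0721·87 + 0.1023·73 + 0.1425·32 = 99.7897
  x_4 = 0.0626·65 + 0.1285·61 + 0.1481·23 + 0.1579·51 + 1.0632·87 + 0.1234·73 + 0.1103·32 = 128.3976
  x_5 = 0.1416·65 + 0.0914·61 + 0.1761·23 + 0.0776·51 + 0.1487·87 + 1.1607·73 + 0.0781·32 = 122.9558
  x_6 = 0.0966·65 + 0.0992·61 + 0.1609·23 + 0.1404·51 + 0.1182·87 + 0.0912·73 + 1.0641·32 = 74.1879

114.5828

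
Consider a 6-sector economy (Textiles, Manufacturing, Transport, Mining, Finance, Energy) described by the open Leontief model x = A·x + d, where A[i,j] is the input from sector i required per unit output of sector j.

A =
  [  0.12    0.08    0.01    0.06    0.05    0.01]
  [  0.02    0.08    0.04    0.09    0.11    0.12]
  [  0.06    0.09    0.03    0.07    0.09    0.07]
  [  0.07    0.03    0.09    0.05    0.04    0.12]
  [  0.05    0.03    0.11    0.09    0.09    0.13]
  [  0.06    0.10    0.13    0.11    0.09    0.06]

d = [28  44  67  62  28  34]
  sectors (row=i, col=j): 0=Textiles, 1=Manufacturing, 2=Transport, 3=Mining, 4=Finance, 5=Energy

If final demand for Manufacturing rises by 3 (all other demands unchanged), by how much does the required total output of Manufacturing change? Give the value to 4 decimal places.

3.4093

Form M = I − A:
  [  0.88   -0.08   -0.01   -0.06   -0.05   -0.01]
  [ -0.02    0.92   -0.04   -0.09   -0.11   -0.12]
  [ -0.06   -0.09    0.97   -0.07   -0.09   -0.07]
  [ -0.07   -0.03   -0.09    0.95   -0.04   -0.12]
  [ -0.05   -0.03   -0.11   -0.09    0.91   -0.13]
  [ -0.06   -0.10   -0.13   -0.11   -0.09    0.94]
Leontief inverse L = M⁻¹:
  [  1.1594    0.1177    0.0444    0.1030    0.0924    0.0566]
  [  0.0698    1.1364    0.1094    0.1601    0.1788    0.1991]
  [  0.1053    0.1393    1.0851    0.1298    0.1492    0.1369]
  [  0.1173    0.0827    0.1421    1.1080    0.0967    0.1772]
  [  0.1075    0.0927    0.1796    0.1629    1.1615    0.2078]
  [  0.1200    0.1662    0.1984    0.1868    0.1681    1.1482]
Total output x = L · d:
  x_0 = 1.1594·28 + 0.1177·44 + 0.0444·67 + 0.1030·62 + 0.0924·28 + 0.0566·34 = 51.5128
  x_1 = 0.0698·28 + 1.1364·44 + 0.1094·67 + 0.1601·62 + 0.1788·28 + 0.1991·34 = 80.9878
  x_2 = 0.1053·28 + 0.1393·44 + 1.0851·67 + 0.1298·62 + 0.1492·28 + 0.1369·34 = 98.6535
  x_3 = 0.1173·28 + 0.0827·44 + 0.1421·67 + 1.1080·62 + 0.0967·28 + 0.1772·34 = 93.8753
  x_4 = 0.1075·28 + 0.0927·44 + 0.1796·67 + 0.1629·62 + 1.1615·28 + 0.2078·34 = 68.8063
  x_5 = 0.1200·28 + 0.1662·44 + 0.1984·67 + 0.1868·62 + 0.1681·28 + 1.1482·34 = 79.2908
Δx_1 = L[1,1] · Δd_1 = 1.1364 · 3 = 3.4093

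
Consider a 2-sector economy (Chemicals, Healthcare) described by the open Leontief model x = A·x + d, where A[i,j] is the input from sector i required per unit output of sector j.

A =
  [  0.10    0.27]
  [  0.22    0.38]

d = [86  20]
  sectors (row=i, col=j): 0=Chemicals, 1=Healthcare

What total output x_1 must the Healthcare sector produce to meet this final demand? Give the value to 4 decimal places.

74.0473

Form M = I − A:
  [  0.90   -0.27]
  [ -0.22    0.62]
Leontief inverse L = M⁻¹:
  [  1.2435    0.5415]
  [  0.4412    1.8051]
Total output x = L · d:
  x_0 = 1.2435·86 + 0.5415·20 = 117.7698
  x_1 = 0.4412·86 + 1.8051·20 = 74.0473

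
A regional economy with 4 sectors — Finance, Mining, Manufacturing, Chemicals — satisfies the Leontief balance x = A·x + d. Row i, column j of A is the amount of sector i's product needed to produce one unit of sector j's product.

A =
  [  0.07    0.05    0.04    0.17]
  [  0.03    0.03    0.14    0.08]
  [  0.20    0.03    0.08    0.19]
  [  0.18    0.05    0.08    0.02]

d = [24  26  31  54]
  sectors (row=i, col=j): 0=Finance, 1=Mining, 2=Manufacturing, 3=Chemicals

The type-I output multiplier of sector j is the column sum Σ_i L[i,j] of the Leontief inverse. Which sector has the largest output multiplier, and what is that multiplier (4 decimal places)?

Form M = I − A:
  [  0.93   -0.05   -0.04   -0.17]
  [ -0.03    0.97   -0.14   -0.08]
  [ -0.20   -0.03    0.92   -0.19]
  [ -0.18   -0.05   -0.08    0.98]
Leontief inverse L = M⁻¹:
  [  1.1370    0.0723    0.0794    0.2185]
  [  0.0981    1.0485    0.1757    0.1367]
  [  0.2996    0.0648    1.1339    0.2771]
  [  0.2383    0.0721    0.1161    1.0901]
Total output x = L · d:
  x_0 = 1.1370·24 + 0.0723·26 + 0.0794·31 + 0.2185·54 = 43.4321
  x_1 = 0.0981·24 + 1.0485·26 + 0.1757·31 + 0.1367·54 = 42.4396
  x_2 = 0.2996·24 + 0.0648·26 + 1.1339·31 + 0.2771·54 = 58.9903
  x_3 = 0.2383·24 + 0.0721·26 + 0.1161·31 + 1.0901·54 = 70.0602
Output multipliers (column sums of L):
  Finance: 1.7729
  Mining: 1.2577
  Manufacturing: 1.5052
  Chemicals: 1.7224

Finance (1.7729)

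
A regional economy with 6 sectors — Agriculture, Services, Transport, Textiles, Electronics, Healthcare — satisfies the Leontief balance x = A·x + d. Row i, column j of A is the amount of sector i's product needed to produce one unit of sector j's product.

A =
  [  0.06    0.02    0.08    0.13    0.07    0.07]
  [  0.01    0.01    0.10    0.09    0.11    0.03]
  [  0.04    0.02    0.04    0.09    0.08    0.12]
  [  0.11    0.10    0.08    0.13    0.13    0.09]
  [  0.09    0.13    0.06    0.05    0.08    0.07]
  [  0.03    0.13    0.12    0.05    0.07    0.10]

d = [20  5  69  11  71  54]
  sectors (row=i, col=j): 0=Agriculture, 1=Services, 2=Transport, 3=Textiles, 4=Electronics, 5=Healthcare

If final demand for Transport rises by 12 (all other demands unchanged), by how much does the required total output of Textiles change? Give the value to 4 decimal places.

2.1198

Form M = I − A:
  [  0.94   -0.02   -0.08   -0.13   -0.07   -0.07]
  [ -0.01    0.99   -0.10   -0.09   -0.11   -0.03]
  [ -0.04   -0.02    0.96   -0.09   -0.08   -0.12]
  [ -0.11   -0.10   -0.08    0.87   -0.13   -0.09]
  [ -0.09   -0.13   -0.06   -0.05    0.92   -0.07]
  [ -0.03   -0.13   -0.12   -0.05   -0.07    0.90]
Leontief inverse L = M⁻¹:
  [  1.1137    0.0842    0.1457    0.2068    0.1474    0.1410]
  [  0.0543    1.0633    0.1494    0.1485    0.1719    0.0878]
  [  0.0859    0.0832    1.1026    0.1546    0.1482    0.1834]
  [  0.1836    0.1887    0.1766    1.2392    0.2412    0.1868]
  [  0.1381    0.1888    0.1316    0.1284    1.1601    0.1376]
  [  0.0774    0.1927    0.1935    0.1278    0.1531    1.1740]
Total output x = L · d:
  x_0 = 1.1137·20 + 0.0842·5 + 0.1457·69 + 0.2068·11 + 0.1474·71 + 0.1410·54 = 53.1006
  x_1 = 0.0543·20 + 1.0633·5 + 0.1494·69 + 0.1485·11 + 0.1719·71 + 0.0878·54 = 35.2918
  x_2 = 0.0859·20 + 0.0832·5 + 1.1026·69 + 0.1546·11 + 0.1482·71 + 0.1834·54 = 100.3360
  x_3 = 0.1836·20 + 0.1887·5 + 0.1766·69 + 1.2392·11 + 0.2412·71 + 0.1868·54 = 57.6495
  x_4 = 0.1381·20 + 0.1888·5 + 0.1316·69 + 0.1284·11 + 1.1601·71 + 0.1376·54 = 103.9970
  x_5 = 0.0774·20 + 0.1927·5 + 0.1935·69 + 0.1278·11 + 0.1531·71 + 1.1740·54 = 91.5373
Δx_3 = L[3,2] · Δd_2 = 0.1766 · 12 = 2.1198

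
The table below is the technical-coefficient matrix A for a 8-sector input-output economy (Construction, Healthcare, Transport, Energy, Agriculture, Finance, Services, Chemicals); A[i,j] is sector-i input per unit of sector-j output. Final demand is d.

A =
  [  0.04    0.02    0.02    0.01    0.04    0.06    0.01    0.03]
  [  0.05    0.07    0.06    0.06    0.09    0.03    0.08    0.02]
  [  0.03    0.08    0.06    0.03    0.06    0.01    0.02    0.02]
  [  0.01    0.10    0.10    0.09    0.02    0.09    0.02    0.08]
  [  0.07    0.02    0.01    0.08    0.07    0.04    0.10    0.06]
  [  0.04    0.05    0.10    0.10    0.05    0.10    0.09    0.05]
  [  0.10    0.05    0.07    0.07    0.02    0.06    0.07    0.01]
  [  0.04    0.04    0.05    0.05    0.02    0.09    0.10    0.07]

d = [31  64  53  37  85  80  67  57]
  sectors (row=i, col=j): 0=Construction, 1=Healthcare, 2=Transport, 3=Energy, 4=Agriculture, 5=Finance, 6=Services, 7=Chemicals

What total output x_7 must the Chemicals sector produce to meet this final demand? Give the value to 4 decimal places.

Form M = I − A:
  [  0.96   -0.02   -0.02   -0.01   -0.04   -0.06   -0.01   -0.03]
  [ -0.05    0.93   -0.06   -0.06   -0.09   -0.03   -0.08   -0.02]
  [ -0.03   -0.08    0.94   -0.03   -0.06   -0.01   -0.02   -0.02]
  [ -0.01   -0.10   -0.10    0.91   -0.02   -0.09   -0.02   -0.08]
  [ -0.07   -0.02   -0.01   -0.08    0.93   -0.04   -0.10   -0.06]
  [ -0.04   -0.05   -0.10   -0.10   -0.05    0.90   -0.09   -0.05]
  [ -0.10   -0.05   -0.07   -0.07   -0.02   -0.06    0.93   -0.01]
  [ -0.04   -0.04   -0.05   -0.05   -0.02   -0.09   -0.10    0.93]
Leontief inverse L = M⁻¹:
  [  1.0592    0.0403    0.0440    0.0359    0.0595    0.0859    0.0364    0.0479]
  [  0.0906    1.1142    0.1064    0.1103    0.1289    0.0749    0.1282    0.0524]
  [  0.0556    0.1101    1.0896    0.0620    0.0887    0.0372    0.0524    0.0412]
  [  0.0489    0.1570    0.1615    1.1492    0.0644    0.1451    0.0761    0.1201]
  [  0.1100    0.0621    0.0578    0.1308    1.1027    0.0915    0.1482    0.0950]
  [  0.0879    0.1110    0.1676    0.1668    0.0967    1.1629    0.1507    0.0936]
  [  0.1355    0.0938    0.1178    0.1156    0.0554    0.1055    1.1103    0.0401]
  [  0.0805    0.0862    0.1039    0.1028    0.0554    0.1426    0.1511    1.1037]
Total output x = L · d:
  x_0 = 1.0592·31 + 0.0403·64 + 0.0440·53 + 0.0359·37 + 0.0595·85 + 0.0859·80 + 0.0364·67 + 0.0479·57 = 56.1756
  x_1 = 0.0906·31 + 1.1142·64 + 0.1064·53 + 0.1103·37 + 0.1289·85 + 0.0749·80 + 0.1282·67 + 0.0524·57 = 112.3575
  x_2 = 0.0556·31 + 0.1101·64 + 1.0896·53 + 0.0620·37 + 0.0887·85 + 0.0372·80 + 0.0524·67 + 0.0412·57 = 85.1927
  x_3 = 0.0489·31 + 0.1570·64 + 0.1615·53 + 1.1492·37 + 0.0644·85 + 0.1451·80 + 0.0761·67 + 0.1201·57 = 91.6699
  x_4 = 0.1100·31 + 0.0621·64 + 0.0578·53 + 0.1308·37 + 1.1027·85 + 0.0915·80 + 0.1482·67 + 0.0950·57 = 131.6883
  x_5 = 0.0879·31 + 0.1110·64 + 0.1676·53 + 0.1668·37 + 0.0967·85 + 1.1629·80 + 0.1507·67 + 0.0936·57 = 141.5645
  x_6 = 0.1355·31 + 0.0938·64 + 0.1178·53 + 0.1156·37 + 0.0554·85 + 0.1055·80 + 1.1103·67 + 0.0401·57 = 110.5464
  x_7 = 0.0805·31 + 0.0862·64 + 0.1039·53 + 0.1028·37 + 0.0554·85 + 0.1426·80 + 0.1511·67 + 1.1037·57 = 106.4663

106.4663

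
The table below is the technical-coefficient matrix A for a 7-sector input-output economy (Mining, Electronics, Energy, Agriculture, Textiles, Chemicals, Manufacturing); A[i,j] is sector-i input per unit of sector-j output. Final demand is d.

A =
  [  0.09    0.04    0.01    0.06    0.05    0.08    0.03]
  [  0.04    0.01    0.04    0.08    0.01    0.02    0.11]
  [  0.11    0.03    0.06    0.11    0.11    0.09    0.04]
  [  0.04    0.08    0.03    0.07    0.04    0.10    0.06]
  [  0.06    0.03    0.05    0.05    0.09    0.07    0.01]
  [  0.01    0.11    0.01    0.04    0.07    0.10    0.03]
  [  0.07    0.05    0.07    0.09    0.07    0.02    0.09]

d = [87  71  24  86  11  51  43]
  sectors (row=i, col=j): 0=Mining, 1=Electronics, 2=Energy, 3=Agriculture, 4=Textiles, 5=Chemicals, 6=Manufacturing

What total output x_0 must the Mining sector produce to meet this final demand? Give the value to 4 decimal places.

Form M = I − A:
  [  0.91   -0.04   -0.01   -0.06   -0.05   -0.08   -0.03]
  [ -0.04    0.99   -0.04   -0.08   -0.01   -0.02   -0.11]
  [ -0.11   -0.03    0.94   -0.11   -0.11   -0.09   -0.04]
  [ -0.04   -0.08   -0.03    0.93   -0.04   -0.10   -0.06]
  [ -0.06   -0.03   -0.05   -0.05    0.91   -0.07   -0.01]
  [ -0.01   -0.11   -0.01   -0.04   -0.07    0.90   -0.03]
  [ -0.07   -0.05   -0.07   -0.09   -0.07   -0.02    0.91]
Leontief inverse L = M⁻¹:
  [  1.1212    0.0732    0.0283    0.0974    0.0841    0.1228    0.0584]
  [  0.0728    1.0392    0.0622    0.1198    0.0433    0.0556    0.1410]
  [  0.1619    0.0802    1.0911    0.1701    0.1676    0.1590    0.0813]
  [  0.0754    0.1187    0.0547    1.1170    0.0801    0.1473    0.0986]
  [  0.0936    0.0619    0.0704    0.0888    1.1287    0.1152    0.0357]
  [  0.0377    0.1418    0.0313    0.0790    0.1034    1.1390    0.0637]
  [  0.1182    0.0885    0.1010    0.1462    0.1188    0.0732    1.1313]
Total output x = L · d:
  x_0 = 1.1212·87 + 0.0732·71 + 0.0283·24 + 0.0974·86 + 0.0841·11 + 0.1228·51 + 0.0584·43 = 121.4973
  x_1 = 0.0728·87 + 1.0392·71 + 0.0622·24 + 0.1198·86 + 0.0433·11 + 0.0556·51 + 0.1410·43 = 101.2865
  x_2 = 0.1619·87 + 0.0802·71 + 1.0911·24 + 0.1701·86 + 0.1676·11 + 0.1590·51 + 0.0813·43 = 74.0492
  x_3 = 0.0754·87 + 0.1187·71 + 0.0547·24 + 1.1170·86 + 0.0801·11 + 0.1473·51 + 0.0986·43 = 125.0028
  x_4 = 0.0936·87 + 0.0619·71 + 0.0704·24 + 0.0888·86 + 1.1287·11 + 0.1152·51 + 0.0357·43 = 41.6853
  x_5 = 0.0377·87 + 0.1418·71 + 0.0313·24 + 0.0790·86 + 0.1034·11 + 1.1390·51 + 0.0637·43 = 82.8584
  x_6 = 0.1182·87 + 0.0885·71 + 0.1010·24 + 0.1462·86 + 0.1188·11 + 0.0732·51 + 1.1313·43 = 85.2505

121.4973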